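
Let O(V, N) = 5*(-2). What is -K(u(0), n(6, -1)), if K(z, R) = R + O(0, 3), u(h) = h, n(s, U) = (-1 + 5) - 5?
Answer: 11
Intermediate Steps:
n(s, U) = -1 (n(s, U) = 4 - 5 = -1)
O(V, N) = -10
K(z, R) = -10 + R (K(z, R) = R - 10 = -10 + R)
-K(u(0), n(6, -1)) = -(-10 - 1) = -1*(-11) = 11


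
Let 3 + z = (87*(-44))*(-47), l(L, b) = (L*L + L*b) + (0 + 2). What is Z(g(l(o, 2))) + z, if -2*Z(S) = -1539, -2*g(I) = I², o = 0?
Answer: 361365/2 ≈ 1.8068e+5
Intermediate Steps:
l(L, b) = 2 + L² + L*b (l(L, b) = (L² + L*b) + 2 = 2 + L² + L*b)
g(I) = -I²/2
Z(S) = 1539/2 (Z(S) = -½*(-1539) = 1539/2)
z = 179913 (z = -3 + (87*(-44))*(-47) = -3 - 3828*(-47) = -3 + 179916 = 179913)
Z(g(l(o, 2))) + z = 1539/2 + 179913 = 361365/2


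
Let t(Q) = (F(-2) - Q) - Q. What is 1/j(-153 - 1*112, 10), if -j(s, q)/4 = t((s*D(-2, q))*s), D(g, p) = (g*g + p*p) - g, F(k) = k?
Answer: 1/59550808 ≈ 1.6792e-8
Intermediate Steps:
D(g, p) = g² + p² - g (D(g, p) = (g² + p²) - g = g² + p² - g)
t(Q) = -2 - 2*Q (t(Q) = (-2 - Q) - Q = -2 - 2*Q)
j(s, q) = 8 + 8*s²*(6 + q²) (j(s, q) = -4*(-2 - 2*s*((-2)² + q² - 1*(-2))*s) = -4*(-2 - 2*s*(4 + q² + 2)*s) = -4*(-2 - 2*s*(6 + q²)*s) = -4*(-2 - 2*s²*(6 + q²)) = 8 + 8*s²*(6 + q²))
1/j(-153 - 1*112, 10) = 1/(8 + 8*(-153 - 1*112)²*(6 + 10²)) = 1/(8 + 8*(-153 - 112)²*(6 + 100)) = 1/(8 + 8*(-265)²*106) = 1/(8 + 8*70225*106) = 1/(8 + 59550800) = 1/59550808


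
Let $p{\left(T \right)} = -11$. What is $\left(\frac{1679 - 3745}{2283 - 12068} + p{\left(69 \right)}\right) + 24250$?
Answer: $\frac{237180681}{9785} \approx 24239.0$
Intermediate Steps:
$\left(\frac{1679 - 3745}{2283 - 12068} + p{\left(69 \right)}\right) + 24250 = \left(\frac{1679 - 3745}{2283 - 12068} - 11\right) + 24250 = \left(\frac{1679 - 3745}{-9785} - 11\right) + 24250 = \left(\left(-2066\right) \left(- \frac{1}{9785}\right) - 11\right) + 24250 = \left(\frac{2066}{9785} - 11\right) + 24250 = - \frac{105569}{9785} + 24250 = \frac{237180681}{9785}$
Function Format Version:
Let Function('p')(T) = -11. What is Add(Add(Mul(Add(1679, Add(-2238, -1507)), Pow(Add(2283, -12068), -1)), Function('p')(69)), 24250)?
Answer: Rational(237180681, 9785) ≈ 24239.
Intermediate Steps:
Add(Add(Mul(Add(1679, Add(-2238, -1507)), Pow(Add(2283, -12068), -1)), Function('p')(69)), 24250) = Add(Add(Mul(Add(1679, Add(-2238, -1507)), Pow(Add(2283, -12068), -1)), -11), 24250) = Add(Add(Mul(Add(1679, -3745), Pow(-9785, -1)), -11), 24250) = Add(Add(Mul(-2066, Rational(-1, 9785)), -11), 24250) = Add(Add(Rational(2066, 9785), -11), 24250) = Add(Rational(-105569, 9785), 24250) = Rational(237180681, 9785)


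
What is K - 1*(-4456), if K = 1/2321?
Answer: 10342377/2321 ≈ 4456.0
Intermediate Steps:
K = 1/2321 ≈ 0.00043085
K - 1*(-4456) = 1/2321 - 1*(-4456) = 1/2321 + 4456 = 10342377/2321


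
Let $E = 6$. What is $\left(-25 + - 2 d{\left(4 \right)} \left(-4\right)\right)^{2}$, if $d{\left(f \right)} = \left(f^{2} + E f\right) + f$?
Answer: $106929$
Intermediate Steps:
$d{\left(f \right)} = f^{2} + 7 f$ ($d{\left(f \right)} = \left(f^{2} + 6 f\right) + f = f^{2} + 7 f$)
$\left(-25 + - 2 d{\left(4 \right)} \left(-4\right)\right)^{2} = \left(-25 + - 2 \cdot 4 \left(7 + 4\right) \left(-4\right)\right)^{2} = \left(-25 + - 2 \cdot 4 \cdot 11 \left(-4\right)\right)^{2} = \left(-25 + \left(-2\right) 44 \left(-4\right)\right)^{2} = \left(-25 - -352\right)^{2} = \left(-25 + 352\right)^{2} = 327^{2} = 106929$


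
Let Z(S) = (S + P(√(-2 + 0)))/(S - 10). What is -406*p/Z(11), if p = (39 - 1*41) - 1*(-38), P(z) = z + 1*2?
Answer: -21112/19 + 1624*I*√2/19 ≈ -1111.2 + 120.88*I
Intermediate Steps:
P(z) = 2 + z (P(z) = z + 2 = 2 + z)
p = 36 (p = (39 - 41) + 38 = -2 + 38 = 36)
Z(S) = (2 + S + I*√2)/(-10 + S) (Z(S) = (S + (2 + √(-2 + 0)))/(S - 10) = (S + (2 + √(-2)))/(-10 + S) = (S + (2 + I*√2))/(-10 + S) = (2 + S + I*√2)/(-10 + S))
-406*p/Z(11) = -14616/((2 + 11 + I*√2)/(-10 + 11)) = -14616/((13 + I*√2)/1) = -14616/(1*(13 + I*√2)) = -14616/(13 + I*√2)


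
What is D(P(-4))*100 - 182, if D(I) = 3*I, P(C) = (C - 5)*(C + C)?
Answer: 21418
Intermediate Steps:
P(C) = 2*C*(-5 + C) (P(C) = (-5 + C)*(2*C) = 2*C*(-5 + C))
D(P(-4))*100 - 182 = (3*(2*(-4)*(-5 - 4)))*100 - 182 = (3*(2*(-4)*(-9)))*100 - 182 = (3*72)*100 - 182 = 216*100 - 182 = 21600 - 182 = 21418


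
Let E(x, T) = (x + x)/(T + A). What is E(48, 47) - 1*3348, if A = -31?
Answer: -3342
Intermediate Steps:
E(x, T) = 2*x/(-31 + T) (E(x, T) = (x + x)/(T - 31) = (2*x)/(-31 + T) = 2*x/(-31 + T))
E(48, 47) - 1*3348 = 2*48/(-31 + 47) - 1*3348 = 2*48/16 - 3348 = 2*48*(1/16) - 3348 = 6 - 3348 = -3342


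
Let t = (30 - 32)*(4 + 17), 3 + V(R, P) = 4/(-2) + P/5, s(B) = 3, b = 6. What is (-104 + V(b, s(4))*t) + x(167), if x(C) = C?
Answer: 1239/5 ≈ 247.80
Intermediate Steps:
V(R, P) = -5 + P/5 (V(R, P) = -3 + (4/(-2) + P/5) = -3 + (4*(-½) + P*(⅕)) = -3 + (-2 + P/5) = -5 + P/5)
t = -42 (t = -2*21 = -42)
(-104 + V(b, s(4))*t) + x(167) = (-104 + (-5 + (⅕)*3)*(-42)) + 167 = (-104 + (-5 + ⅗)*(-42)) + 167 = (-104 - 22/5*(-42)) + 167 = (-104 + 924/5) + 167 = 404/5 + 167 = 1239/5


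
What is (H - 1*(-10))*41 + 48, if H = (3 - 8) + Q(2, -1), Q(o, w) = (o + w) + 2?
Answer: 376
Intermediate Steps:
Q(o, w) = 2 + o + w
H = -2 (H = (3 - 8) + (2 + 2 - 1) = -5 + 3 = -2)
(H - 1*(-10))*41 + 48 = (-2 - 1*(-10))*41 + 48 = (-2 + 10)*41 + 48 = 8*41 + 48 = 328 + 48 = 376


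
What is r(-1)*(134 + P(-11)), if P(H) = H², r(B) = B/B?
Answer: 255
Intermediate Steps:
r(B) = 1
r(-1)*(134 + P(-11)) = 1*(134 + (-11)²) = 1*(134 + 121) = 1*255 = 255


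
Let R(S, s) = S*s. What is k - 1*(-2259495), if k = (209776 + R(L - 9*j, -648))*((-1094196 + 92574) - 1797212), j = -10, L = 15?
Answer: -396693276329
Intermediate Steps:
k = -396695535824 (k = (209776 + (15 - 9*(-10))*(-648))*((-1094196 + 92574) - 1797212) = (209776 + (15 + 90)*(-648))*(-1001622 - 1797212) = (209776 + 105*(-648))*(-2798834) = (209776 - 68040)*(-2798834) = 141736*(-2798834) = -396695535824)
k - 1*(-2259495) = -396695535824 - 1*(-2259495) = -396695535824 + 2259495 = -396693276329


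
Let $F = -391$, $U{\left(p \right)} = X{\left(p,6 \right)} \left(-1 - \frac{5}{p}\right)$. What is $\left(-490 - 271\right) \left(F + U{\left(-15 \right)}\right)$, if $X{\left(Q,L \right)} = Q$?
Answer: $289941$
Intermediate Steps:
$U{\left(p \right)} = p \left(-1 - \frac{5}{p}\right)$
$\left(-490 - 271\right) \left(F + U{\left(-15 \right)}\right) = \left(-490 - 271\right) \left(-391 - -10\right) = - 761 \left(-391 + \left(-5 + 15\right)\right) = - 761 \left(-391 + 10\right) = \left(-761\right) \left(-381\right) = 289941$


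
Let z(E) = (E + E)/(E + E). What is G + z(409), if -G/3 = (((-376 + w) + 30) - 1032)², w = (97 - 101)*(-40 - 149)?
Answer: -1160651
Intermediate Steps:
w = 756 (w = -4*(-189) = 756)
z(E) = 1 (z(E) = (2*E)/((2*E)) = (2*E)*(1/(2*E)) = 1)
G = -1160652 (G = -3*(((-376 + 756) + 30) - 1032)² = -3*((380 + 30) - 1032)² = -3*(410 - 1032)² = -3*(-622)² = -3*386884 = -1160652)
G + z(409) = -1160652 + 1 = -1160651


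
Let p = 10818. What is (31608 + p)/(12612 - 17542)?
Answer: -21213/2465 ≈ -8.6057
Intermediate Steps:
(31608 + p)/(12612 - 17542) = (31608 + 10818)/(12612 - 17542) = 42426/(-4930) = 42426*(-1/4930) = -21213/2465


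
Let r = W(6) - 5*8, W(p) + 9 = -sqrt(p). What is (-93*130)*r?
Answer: 592410 + 12090*sqrt(6) ≈ 6.2202e+5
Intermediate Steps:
W(p) = -9 - sqrt(p)
r = -49 - sqrt(6) (r = (-9 - sqrt(6)) - 5*8 = (-9 - sqrt(6)) - 40 = -49 - sqrt(6) ≈ -51.449)
(-93*130)*r = (-93*130)*(-49 - sqrt(6)) = -12090*(-49 - sqrt(6)) = 592410 + 12090*sqrt(6)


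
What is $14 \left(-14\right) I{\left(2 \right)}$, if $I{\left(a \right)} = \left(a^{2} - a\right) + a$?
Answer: $-784$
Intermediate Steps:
$I{\left(a \right)} = a^{2}$
$14 \left(-14\right) I{\left(2 \right)} = 14 \left(-14\right) 2^{2} = \left(-196\right) 4 = -784$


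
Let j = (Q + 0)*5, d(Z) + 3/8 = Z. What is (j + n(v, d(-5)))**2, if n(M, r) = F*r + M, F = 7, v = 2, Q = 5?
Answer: 7225/64 ≈ 112.89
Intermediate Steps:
d(Z) = -3/8 + Z
n(M, r) = M + 7*r (n(M, r) = 7*r + M = M + 7*r)
j = 25 (j = (5 + 0)*5 = 5*5 = 25)
(j + n(v, d(-5)))**2 = (25 + (2 + 7*(-3/8 - 5)))**2 = (25 + (2 + 7*(-43/8)))**2 = (25 + (2 - 301/8))**2 = (25 - 285/8)**2 = (-85/8)**2 = 7225/64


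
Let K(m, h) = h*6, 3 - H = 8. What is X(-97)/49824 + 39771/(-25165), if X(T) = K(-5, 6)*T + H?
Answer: -2069552309/1253820960 ≈ -1.6506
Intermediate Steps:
H = -5 (H = 3 - 1*8 = 3 - 8 = -5)
K(m, h) = 6*h
X(T) = -5 + 36*T (X(T) = (6*6)*T - 5 = 36*T - 5 = -5 + 36*T)
X(-97)/49824 + 39771/(-25165) = (-5 + 36*(-97))/49824 + 39771/(-25165) = (-5 - 3492)*(1/49824) + 39771*(-1/25165) = -3497*1/49824 - 39771/25165 = -3497/49824 - 39771/25165 = -2069552309/1253820960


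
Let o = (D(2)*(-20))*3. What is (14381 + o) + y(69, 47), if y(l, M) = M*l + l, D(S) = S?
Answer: 17573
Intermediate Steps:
y(l, M) = l + M*l
o = -120 (o = (2*(-20))*3 = -40*3 = -120)
(14381 + o) + y(69, 47) = (14381 - 120) + 69*(1 + 47) = 14261 + 69*48 = 14261 + 3312 = 17573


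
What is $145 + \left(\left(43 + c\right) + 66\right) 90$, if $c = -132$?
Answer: $-1925$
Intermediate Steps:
$145 + \left(\left(43 + c\right) + 66\right) 90 = 145 + \left(\left(43 - 132\right) + 66\right) 90 = 145 + \left(-89 + 66\right) 90 = 145 - 2070 = -1925$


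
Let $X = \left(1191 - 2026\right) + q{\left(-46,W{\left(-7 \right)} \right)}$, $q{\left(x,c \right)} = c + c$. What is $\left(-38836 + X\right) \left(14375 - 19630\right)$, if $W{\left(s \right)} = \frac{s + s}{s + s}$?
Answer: $208460595$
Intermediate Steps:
$W{\left(s \right)} = 1$ ($W{\left(s \right)} = \frac{2 s}{2 s} = 2 s \frac{1}{2 s} = 1$)
$q{\left(x,c \right)} = 2 c$
$X = -833$ ($X = \left(1191 - 2026\right) + 2 \cdot 1 = -835 + 2 = -833$)
$\left(-38836 + X\right) \left(14375 - 19630\right) = \left(-38836 - 833\right) \left(14375 - 19630\right) = \left(-39669\right) \left(-5255\right) = 208460595$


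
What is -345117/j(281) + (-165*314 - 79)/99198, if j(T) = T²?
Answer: -38332123495/7832773278 ≈ -4.8938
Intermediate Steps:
-345117/j(281) + (-165*314 - 79)/99198 = -345117/(281²) + (-165*314 - 79)/99198 = -345117/78961 + (-51810 - 79)*(1/99198) = -345117*1/78961 - 51889*1/99198 = -345117/78961 - 51889/99198 = -38332123495/7832773278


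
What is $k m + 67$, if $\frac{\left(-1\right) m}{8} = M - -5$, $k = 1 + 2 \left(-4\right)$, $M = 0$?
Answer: $347$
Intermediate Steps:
$k = -7$ ($k = 1 - 8 = -7$)
$m = -40$ ($m = - 8 \left(0 - -5\right) = - 8 \left(0 + 5\right) = \left(-8\right) 5 = -40$)
$k m + 67 = \left(-7\right) \left(-40\right) + 67 = 280 + 67 = 347$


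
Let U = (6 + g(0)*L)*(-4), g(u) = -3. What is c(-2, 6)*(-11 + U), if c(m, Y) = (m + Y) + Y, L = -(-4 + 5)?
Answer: -470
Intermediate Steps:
L = -1 (L = -1*1 = -1)
c(m, Y) = m + 2*Y (c(m, Y) = (Y + m) + Y = m + 2*Y)
U = -36 (U = (6 - 3*(-1))*(-4) = (6 + 3)*(-4) = 9*(-4) = -36)
c(-2, 6)*(-11 + U) = (-2 + 2*6)*(-11 - 36) = (-2 + 12)*(-47) = 10*(-47) = -470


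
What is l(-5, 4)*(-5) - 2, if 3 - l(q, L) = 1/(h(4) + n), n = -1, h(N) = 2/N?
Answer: -27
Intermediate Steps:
l(q, L) = 5 (l(q, L) = 3 - 1/(2/4 - 1) = 3 - 1/(2*(1/4) - 1) = 3 - 1/(1/2 - 1) = 3 - 1/(-1/2) = 3 - 1*(-2) = 3 + 2 = 5)
l(-5, 4)*(-5) - 2 = 5*(-5) - 2 = -25 - 2 = -27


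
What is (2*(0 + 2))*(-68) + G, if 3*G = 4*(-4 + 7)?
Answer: -268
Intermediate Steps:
G = 4 (G = (4*(-4 + 7))/3 = (4*3)/3 = (⅓)*12 = 4)
(2*(0 + 2))*(-68) + G = (2*(0 + 2))*(-68) + 4 = (2*2)*(-68) + 4 = 4*(-68) + 4 = -272 + 4 = -268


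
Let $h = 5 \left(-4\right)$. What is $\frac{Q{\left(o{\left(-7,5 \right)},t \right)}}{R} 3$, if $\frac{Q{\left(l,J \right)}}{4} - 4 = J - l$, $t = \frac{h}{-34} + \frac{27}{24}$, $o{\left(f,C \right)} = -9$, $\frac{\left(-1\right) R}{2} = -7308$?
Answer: $\frac{23}{1904} \approx 0.01208$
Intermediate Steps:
$R = 14616$ ($R = \left(-2\right) \left(-7308\right) = 14616$)
$h = -20$
$t = \frac{233}{136}$ ($t = - \frac{20}{-34} + \frac{27}{24} = \left(-20\right) \left(- \frac{1}{34}\right) + 27 \cdot \frac{1}{24} = \frac{10}{17} + \frac{9}{8} = \frac{233}{136} \approx 1.7132$)
$Q{\left(l,J \right)} = 16 - 4 l + 4 J$ ($Q{\left(l,J \right)} = 16 + 4 \left(J - l\right) = 16 + \left(- 4 l + 4 J\right) = 16 - 4 l + 4 J$)
$\frac{Q{\left(o{\left(-7,5 \right)},t \right)}}{R} 3 = \frac{16 - -36 + 4 \cdot \frac{233}{136}}{14616} \cdot 3 = \left(16 + 36 + \frac{233}{34}\right) \frac{1}{14616} \cdot 3 = \frac{2001}{34} \cdot \frac{1}{14616} \cdot 3 = \frac{23}{5712} \cdot 3 = \frac{23}{1904}$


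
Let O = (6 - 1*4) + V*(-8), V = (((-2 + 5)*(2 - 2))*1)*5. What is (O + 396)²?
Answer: 158404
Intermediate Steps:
V = 0 (V = ((3*0)*1)*5 = (0*1)*5 = 0*5 = 0)
O = 2 (O = (6 - 1*4) + 0*(-8) = (6 - 4) + 0 = 2 + 0 = 2)
(O + 396)² = (2 + 396)² = 398² = 158404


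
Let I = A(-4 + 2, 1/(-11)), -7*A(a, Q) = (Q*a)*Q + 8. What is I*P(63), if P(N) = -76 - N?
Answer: 19182/121 ≈ 158.53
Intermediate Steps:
A(a, Q) = -8/7 - a*Q²/7 (A(a, Q) = -((Q*a)*Q + 8)/7 = -(a*Q² + 8)/7 = -(8 + a*Q²)/7 = -8/7 - a*Q²/7)
I = -138/121 (I = -8/7 - (-4 + 2)*(1/(-11))²/7 = -8/7 - ⅐*(-2)*(-1/11)² = -8/7 - ⅐*(-2)*1/121 = -8/7 + 2/847 = -138/121 ≈ -1.1405)
I*P(63) = -138*(-76 - 1*63)/121 = -138*(-76 - 63)/121 = -138/121*(-139) = 19182/121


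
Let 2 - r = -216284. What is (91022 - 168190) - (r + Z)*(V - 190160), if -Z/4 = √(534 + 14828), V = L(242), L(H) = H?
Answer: 41076527380 - 759672*√15362 ≈ 4.0982e+10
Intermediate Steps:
r = 216286 (r = 2 - 1*(-216284) = 2 + 216284 = 216286)
V = 242
Z = -4*√15362 (Z = -4*√(534 + 14828) = -4*√15362 ≈ -495.77)
(91022 - 168190) - (r + Z)*(V - 190160) = (91022 - 168190) - (216286 - 4*√15362)*(242 - 190160) = -77168 - (216286 - 4*√15362)*(-189918) = -77168 - (-41076604548 + 759672*√15362) = -77168 + (41076604548 - 759672*√15362) = 41076527380 - 759672*√15362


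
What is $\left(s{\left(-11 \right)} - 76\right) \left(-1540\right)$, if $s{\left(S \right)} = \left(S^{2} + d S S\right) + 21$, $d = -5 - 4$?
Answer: $1575420$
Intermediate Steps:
$d = -9$
$s{\left(S \right)} = 21 - 8 S^{2}$ ($s{\left(S \right)} = \left(S^{2} + - 9 S S\right) + 21 = \left(S^{2} - 9 S^{2}\right) + 21 = - 8 S^{2} + 21 = 21 - 8 S^{2}$)
$\left(s{\left(-11 \right)} - 76\right) \left(-1540\right) = \left(\left(21 - 8 \left(-11\right)^{2}\right) - 76\right) \left(-1540\right) = \left(\left(21 - 968\right) + \left(-635 + 559\right)\right) \left(-1540\right) = \left(\left(21 - 968\right) - 76\right) \left(-1540\right) = \left(-947 - 76\right) \left(-1540\right) = \left(-1023\right) \left(-1540\right) = 1575420$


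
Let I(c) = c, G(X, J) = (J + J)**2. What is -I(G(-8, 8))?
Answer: -256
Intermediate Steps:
G(X, J) = 4*J**2 (G(X, J) = (2*J)**2 = 4*J**2)
-I(G(-8, 8)) = -4*8**2 = -4*64 = -1*256 = -256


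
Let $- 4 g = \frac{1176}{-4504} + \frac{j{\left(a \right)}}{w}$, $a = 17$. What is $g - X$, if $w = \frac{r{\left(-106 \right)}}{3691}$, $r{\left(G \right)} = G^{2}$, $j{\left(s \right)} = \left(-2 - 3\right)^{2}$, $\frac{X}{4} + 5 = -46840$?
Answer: $\frac{4741314284227}{25303472} \approx 1.8738 \cdot 10^{5}$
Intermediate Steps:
$X = -187380$ ($X = -20 + 4 \left(-46840\right) = -20 - 187360 = -187380$)
$j{\left(s \right)} = 25$ ($j{\left(s \right)} = \left(-5\right)^{2} = 25$)
$w = \frac{11236}{3691}$ ($w = \frac{\left(-106\right)^{2}}{3691} = 11236 \cdot \frac{1}{3691} = \frac{11236}{3691} \approx 3.0442$)
$g = - \frac{50299133}{25303472}$ ($g = - \frac{\frac{1176}{-4504} + \frac{25}{\frac{11236}{3691}}}{4} = - \frac{1176 \left(- \frac{1}{4504}\right) + 25 \cdot \frac{3691}{11236}}{4} = - \frac{- \frac{147}{563} + \frac{92275}{11236}}{4} = \left(- \frac{1}{4}\right) \frac{50299133}{6325868} = - \frac{50299133}{25303472} \approx -1.9878$)
$g - X = - \frac{50299133}{25303472} - -187380 = - \frac{50299133}{25303472} + 187380 = \frac{4741314284227}{25303472}$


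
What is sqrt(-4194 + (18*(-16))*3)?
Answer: 3*I*sqrt(562) ≈ 71.12*I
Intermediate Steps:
sqrt(-4194 + (18*(-16))*3) = sqrt(-4194 - 288*3) = sqrt(-4194 - 864) = sqrt(-5058) = 3*I*sqrt(562)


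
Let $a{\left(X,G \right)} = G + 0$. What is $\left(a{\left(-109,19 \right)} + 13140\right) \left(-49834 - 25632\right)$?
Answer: $-993057094$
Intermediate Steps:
$a{\left(X,G \right)} = G$
$\left(a{\left(-109,19 \right)} + 13140\right) \left(-49834 - 25632\right) = \left(19 + 13140\right) \left(-49834 - 25632\right) = 13159 \left(-75466\right) = -993057094$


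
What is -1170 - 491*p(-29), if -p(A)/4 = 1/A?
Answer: -35894/29 ≈ -1237.7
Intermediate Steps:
p(A) = -4/A
-1170 - 491*p(-29) = -1170 - (-1964)/(-29) = -1170 - (-1964)*(-1)/29 = -1170 - 491*4/29 = -1170 - 1964/29 = -35894/29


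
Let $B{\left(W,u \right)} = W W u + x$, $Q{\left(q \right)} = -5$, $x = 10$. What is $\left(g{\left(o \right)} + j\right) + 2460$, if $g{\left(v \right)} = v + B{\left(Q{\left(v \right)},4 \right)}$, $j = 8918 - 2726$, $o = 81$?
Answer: $8843$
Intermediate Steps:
$B{\left(W,u \right)} = 10 + u W^{2}$ ($B{\left(W,u \right)} = W W u + 10 = W^{2} u + 10 = u W^{2} + 10 = 10 + u W^{2}$)
$j = 6192$
$g{\left(v \right)} = 110 + v$ ($g{\left(v \right)} = v + \left(10 + 4 \left(-5\right)^{2}\right) = v + \left(10 + 4 \cdot 25\right) = v + \left(10 + 100\right) = v + 110 = 110 + v$)
$\left(g{\left(o \right)} + j\right) + 2460 = \left(\left(110 + 81\right) + 6192\right) + 2460 = \left(191 + 6192\right) + 2460 = 6383 + 2460 = 8843$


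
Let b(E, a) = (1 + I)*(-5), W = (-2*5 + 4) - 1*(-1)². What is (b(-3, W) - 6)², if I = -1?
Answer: 36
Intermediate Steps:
W = -7 (W = (-10 + 4) - 1*1 = -6 - 1 = -7)
b(E, a) = 0 (b(E, a) = (1 - 1)*(-5) = 0*(-5) = 0)
(b(-3, W) - 6)² = (0 - 6)² = (-6)² = 36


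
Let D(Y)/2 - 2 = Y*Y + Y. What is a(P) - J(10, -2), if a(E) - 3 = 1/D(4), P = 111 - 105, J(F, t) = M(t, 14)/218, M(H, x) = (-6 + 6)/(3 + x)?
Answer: 133/44 ≈ 3.0227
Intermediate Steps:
M(H, x) = 0 (M(H, x) = 0/(3 + x) = 0)
D(Y) = 4 + 2*Y + 2*Y² (D(Y) = 4 + 2*(Y*Y + Y) = 4 + 2*(Y² + Y) = 4 + 2*(Y + Y²) = 4 + (2*Y + 2*Y²) = 4 + 2*Y + 2*Y²)
J(F, t) = 0 (J(F, t) = 0/218 = 0*(1/218) = 0)
P = 6
a(E) = 133/44 (a(E) = 3 + 1/(4 + 2*4 + 2*4²) = 3 + 1/(4 + 8 + 2*16) = 3 + 1/(4 + 8 + 32) = 3 + 1/44 = 133/44)
a(P) - J(10, -2) = 133/44 - 1*0 = 133/44 + 0 = 133/44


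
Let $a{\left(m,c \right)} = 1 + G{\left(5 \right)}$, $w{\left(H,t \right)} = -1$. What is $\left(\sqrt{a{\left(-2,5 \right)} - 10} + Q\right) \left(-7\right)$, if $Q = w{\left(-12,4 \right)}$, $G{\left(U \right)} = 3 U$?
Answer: $7 - 7 \sqrt{6} \approx -10.146$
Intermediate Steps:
$a{\left(m,c \right)} = 16$ ($a{\left(m,c \right)} = 1 + 3 \cdot 5 = 1 + 15 = 16$)
$Q = -1$
$\left(\sqrt{a{\left(-2,5 \right)} - 10} + Q\right) \left(-7\right) = \left(\sqrt{16 - 10} - 1\right) \left(-7\right) = \left(\sqrt{6} - 1\right) \left(-7\right) = \left(-1 + \sqrt{6}\right) \left(-7\right) = 7 - 7 \sqrt{6}$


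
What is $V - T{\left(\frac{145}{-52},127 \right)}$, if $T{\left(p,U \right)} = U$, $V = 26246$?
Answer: $26119$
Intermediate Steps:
$V - T{\left(\frac{145}{-52},127 \right)} = 26246 - 127 = 26119$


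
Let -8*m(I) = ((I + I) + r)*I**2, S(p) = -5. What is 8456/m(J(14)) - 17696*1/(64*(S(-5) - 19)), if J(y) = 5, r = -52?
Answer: 30379/400 ≈ 75.948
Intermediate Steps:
m(I) = -I**2*(-52 + 2*I)/8 (m(I) = -((I + I) - 52)*I**2/8 = -(2*I - 52)*I**2/8 = -(-52 + 2*I)*I**2/8 = -I**2*(-52 + 2*I)/8)
8456/m(J(14)) - 17696*1/(64*(S(-5) - 19)) = 8456/(((1/4)*5**2*(26 - 1*5))) - 17696*1/(64*(-5 - 19)) = 8456/(((1/4)*25*(26 - 5))) - 17696/(64*(-24)) = 8456/(((1/4)*25*21)) - 17696/(-1536) = 8456/(525/4) - 17696*(-1/1536) = 8456*(4/525) + 553/48 = 4832/75 + 553/48 = 30379/400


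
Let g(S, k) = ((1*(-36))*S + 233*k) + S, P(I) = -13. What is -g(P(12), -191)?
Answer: 44048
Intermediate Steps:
g(S, k) = -35*S + 233*k (g(S, k) = (-36*S + 233*k) + S = -35*S + 233*k)
-g(P(12), -191) = -(-35*(-13) + 233*(-191)) = -(455 - 44503) = -1*(-44048) = 44048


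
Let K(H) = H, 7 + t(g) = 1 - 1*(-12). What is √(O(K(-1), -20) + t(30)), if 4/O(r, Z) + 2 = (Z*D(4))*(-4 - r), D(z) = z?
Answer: 2*√21301/119 ≈ 2.4529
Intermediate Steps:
t(g) = 6 (t(g) = -7 + (1 - 1*(-12)) = -7 + (1 + 12) = -7 + 13 = 6)
O(r, Z) = 4/(-2 + 4*Z*(-4 - r)) (O(r, Z) = 4/(-2 + (Z*4)*(-4 - r)) = 4/(-2 + (4*Z)*(-4 - r)) = 4/(-2 + 4*Z*(-4 - r)))
√(O(K(-1), -20) + t(30)) = √(-2/(1 + 8*(-20) + 2*(-20)*(-1)) + 6) = √(-2/(1 - 160 + 40) + 6) = √(-2/(-119) + 6) = √(-2*(-1/119) + 6) = √(2/119 + 6) = √(716/119) = 2*√21301/119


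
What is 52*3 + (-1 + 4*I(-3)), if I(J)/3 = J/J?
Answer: 167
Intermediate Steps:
I(J) = 3 (I(J) = 3*(J/J) = 3*1 = 3)
52*3 + (-1 + 4*I(-3)) = 52*3 + (-1 + 4*3) = 156 + (-1 + 12) = 156 + 11 = 167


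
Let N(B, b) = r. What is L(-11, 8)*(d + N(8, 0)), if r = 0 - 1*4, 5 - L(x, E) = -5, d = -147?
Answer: -1510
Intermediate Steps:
L(x, E) = 10 (L(x, E) = 5 - 1*(-5) = 5 + 5 = 10)
r = -4 (r = 0 - 4 = -4)
N(B, b) = -4
L(-11, 8)*(d + N(8, 0)) = 10*(-147 - 4) = 10*(-151) = -1510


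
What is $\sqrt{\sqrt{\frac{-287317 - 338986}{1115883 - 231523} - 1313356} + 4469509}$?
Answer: $\frac{\sqrt{218473122340042900 + 110545 i \sqrt{256791643812784670}}}{221090} \approx 2114.1 + 0.27104 i$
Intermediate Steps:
$\sqrt{\sqrt{\frac{-287317 - 338986}{1115883 - 231523} - 1313356} + 4469509} = \sqrt{\sqrt{- \frac{626303}{884360} - 1313356} + 4469509} = \sqrt{\sqrt{- \frac{1161480138463}{884360}} + 4469509} = \sqrt{\frac{i \sqrt{256791643812784670}}{442180} + 4469509} = \sqrt{4469509 + \frac{i \sqrt{256791643812784670}}{442180}}$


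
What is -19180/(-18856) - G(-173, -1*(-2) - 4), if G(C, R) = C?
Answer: 820317/4714 ≈ 174.02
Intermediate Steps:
-19180/(-18856) - G(-173, -1*(-2) - 4) = -19180/(-18856) - 1*(-173) = -19180*(-1/18856) + 173 = 4795/4714 + 173 = 820317/4714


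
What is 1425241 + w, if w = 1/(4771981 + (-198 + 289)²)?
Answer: 6813025393143/4780262 ≈ 1.4252e+6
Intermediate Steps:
w = 1/4780262 (w = 1/(4771981 + 91²) = 1/(4771981 + 8281) = 1/4780262 ≈ 2.0919e-7)
1425241 + w = 1425241 + 1/4780262 = 6813025393143/4780262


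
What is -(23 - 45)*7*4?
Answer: 616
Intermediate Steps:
-(23 - 45)*7*4 = -(-22)*28 = -1*(-616) = 616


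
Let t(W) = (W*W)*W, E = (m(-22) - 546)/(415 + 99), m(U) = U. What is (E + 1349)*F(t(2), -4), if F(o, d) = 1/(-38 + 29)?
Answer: -346409/2313 ≈ -149.77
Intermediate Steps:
E = -284/257 (E = (-22 - 546)/(415 + 99) = -568/514 = -568*1/514 = -284/257 ≈ -1.1051)
t(W) = W**3 (t(W) = W**2*W = W**3)
F(o, d) = -1/9 (F(o, d) = 1/(-9) = -1/9)
(E + 1349)*F(t(2), -4) = (-284/257 + 1349)*(-1/9) = (346409/257)*(-1/9) = -346409/2313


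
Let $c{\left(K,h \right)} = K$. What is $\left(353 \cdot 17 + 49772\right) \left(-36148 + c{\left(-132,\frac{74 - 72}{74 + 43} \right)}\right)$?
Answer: $-2023444440$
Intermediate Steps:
$\left(353 \cdot 17 + 49772\right) \left(-36148 + c{\left(-132,\frac{74 - 72}{74 + 43} \right)}\right) = \left(353 \cdot 17 + 49772\right) \left(-36148 - 132\right) = \left(6001 + 49772\right) \left(-36280\right) = 55773 \left(-36280\right) = -2023444440$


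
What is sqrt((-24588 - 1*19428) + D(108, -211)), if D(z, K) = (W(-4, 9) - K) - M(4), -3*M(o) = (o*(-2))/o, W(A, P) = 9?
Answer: I*sqrt(394170)/3 ≈ 209.28*I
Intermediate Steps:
M(o) = 2/3 (M(o) = -o*(-2)/(3*o) = -(-2*o)/(3*o) = -1/3*(-2) = 2/3)
D(z, K) = 25/3 - K (D(z, K) = (9 - K) - 1*2/3 = (9 - K) - 2/3 = 25/3 - K)
sqrt((-24588 - 1*19428) + D(108, -211)) = sqrt((-24588 - 1*19428) + (25/3 - 1*(-211))) = sqrt((-24588 - 19428) + (25/3 + 211)) = sqrt(-44016 + 658/3) = sqrt(-131390/3) = I*sqrt(394170)/3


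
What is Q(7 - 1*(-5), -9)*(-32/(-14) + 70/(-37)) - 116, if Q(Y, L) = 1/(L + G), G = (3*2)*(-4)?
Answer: -330518/2849 ≈ -116.01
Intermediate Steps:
G = -24 (G = 6*(-4) = -24)
Q(Y, L) = 1/(-24 + L) (Q(Y, L) = 1/(L - 24) = 1/(-24 + L))
Q(7 - 1*(-5), -9)*(-32/(-14) + 70/(-37)) - 116 = (-32/(-14) + 70/(-37))/(-24 - 9) - 116 = (-32*(-1/14) + 70*(-1/37))/(-33) - 116 = -(16/7 - 70/37)/33 - 116 = -1/33*102/259 - 116 = -34/2849 - 116 = -330518/2849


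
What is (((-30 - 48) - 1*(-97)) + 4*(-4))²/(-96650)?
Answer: -9/96650 ≈ -9.3119e-5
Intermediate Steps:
(((-30 - 48) - 1*(-97)) + 4*(-4))²/(-96650) = ((-78 + 97) - 16)²*(-1/96650) = (19 - 16)²*(-1/96650) = 3²*(-1/96650) = 9*(-1/96650) = -9/96650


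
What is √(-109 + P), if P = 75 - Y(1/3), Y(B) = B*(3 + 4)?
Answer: I*√327/3 ≈ 6.0277*I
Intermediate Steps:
Y(B) = 7*B (Y(B) = B*7 = 7*B)
P = 218/3 (P = 75 - 7/3 = 218/3 ≈ 72.667)
√(-109 + P) = √(-109 + 218/3) = √(-109/3) = I*√327/3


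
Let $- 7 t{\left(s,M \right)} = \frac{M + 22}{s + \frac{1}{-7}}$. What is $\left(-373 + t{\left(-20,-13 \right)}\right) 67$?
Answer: $- \frac{1174376}{47} \approx -24987.0$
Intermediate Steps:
$t{\left(s,M \right)} = - \frac{22 + M}{7 \left(- \frac{1}{7} + s\right)}$ ($t{\left(s,M \right)} = - \frac{\left(M + 22\right) \frac{1}{s + \frac{1}{-7}}}{7} = - \frac{\left(22 + M\right) \frac{1}{s - \frac{1}{7}}}{7} = - \frac{\left(22 + M\right) \frac{1}{- \frac{1}{7} + s}}{7} = - \frac{\frac{1}{- \frac{1}{7} + s} \left(22 + M\right)}{7} = - \frac{22 + M}{7 \left(- \frac{1}{7} + s\right)}$)
$\left(-373 + t{\left(-20,-13 \right)}\right) 67 = \left(-373 + \frac{-22 - -13}{-1 + 7 \left(-20\right)}\right) 67 = \left(-373 + \frac{-22 + 13}{-1 - 140}\right) 67 = \left(-373 + \frac{1}{-141} \left(-9\right)\right) 67 = \left(-373 - - \frac{3}{47}\right) 67 = \left(-373 + \frac{3}{47}\right) 67 = \left(- \frac{17528}{47}\right) 67 = - \frac{1174376}{47}$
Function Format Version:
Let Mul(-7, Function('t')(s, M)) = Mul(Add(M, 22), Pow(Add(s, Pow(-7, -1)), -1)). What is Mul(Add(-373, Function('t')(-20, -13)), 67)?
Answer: Rational(-1174376, 47) ≈ -24987.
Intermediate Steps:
Function('t')(s, M) = Mul(Rational(-1, 7), Pow(Add(Rational(-1, 7), s), -1), Add(22, M)) (Function('t')(s, M) = Mul(Rational(-1, 7), Mul(Add(M, 22), Pow(Add(s, Pow(-7, -1)), -1))) = Mul(Rational(-1, 7), Mul(Add(22, M), Pow(Add(s, Rational(-1, 7)), -1))) = Mul(Rational(-1, 7), Mul(Add(22, M), Pow(Add(Rational(-1, 7), s), -1))) = Mul(Rational(-1, 7), Mul(Pow(Add(Rational(-1, 7), s), -1), Add(22, M))) = Mul(Rational(-1, 7), Pow(Add(Rational(-1, 7), s), -1), Add(22, M)))
Mul(Add(-373, Function('t')(-20, -13)), 67) = Mul(Add(-373, Mul(Pow(Add(-1, Mul(7, -20)), -1), Add(-22, Mul(-1, -13)))), 67) = Mul(Add(-373, Mul(Pow(Add(-1, -140), -1), Add(-22, 13))), 67) = Mul(Add(-373, Mul(Pow(-141, -1), -9)), 67) = Mul(Add(-373, Mul(Rational(-1, 141), -9)), 67) = Mul(Add(-373, Rational(3, 47)), 67) = Mul(Rational(-17528, 47), 67) = Rational(-1174376, 47)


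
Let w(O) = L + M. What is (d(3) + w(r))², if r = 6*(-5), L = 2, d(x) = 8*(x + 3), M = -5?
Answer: 2025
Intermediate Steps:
d(x) = 24 + 8*x (d(x) = 8*(3 + x) = 24 + 8*x)
r = -30
w(O) = -3 (w(O) = 2 - 5 = -3)
(d(3) + w(r))² = ((24 + 8*3) - 3)² = ((24 + 24) - 3)² = (48 - 3)² = 45² = 2025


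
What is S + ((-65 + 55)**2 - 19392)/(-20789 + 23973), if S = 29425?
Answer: 23417477/796 ≈ 29419.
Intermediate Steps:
S + ((-65 + 55)**2 - 19392)/(-20789 + 23973) = 29425 + ((-65 + 55)**2 - 19392)/(-20789 + 23973) = 29425 + ((-10)**2 - 19392)/3184 = 29425 + (100 - 19392)*(1/3184) = 29425 - 19292*1/3184 = 29425 - 4823/796 = 23417477/796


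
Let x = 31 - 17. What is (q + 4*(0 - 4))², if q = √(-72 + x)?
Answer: (-16 + I*√58)² ≈ 198.0 - 243.7*I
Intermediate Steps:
x = 14
q = I*√58 (q = √(-72 + 14) = √(-58) = I*√58 ≈ 7.6158*I)
(q + 4*(0 - 4))² = (I*√58 + 4*(0 - 4))² = (I*√58 + 4*(-4))² = (I*√58 - 16)² = (-16 + I*√58)²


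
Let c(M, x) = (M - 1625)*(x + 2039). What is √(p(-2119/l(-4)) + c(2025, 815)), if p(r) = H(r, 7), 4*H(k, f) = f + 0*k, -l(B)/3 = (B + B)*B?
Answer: √4566407/2 ≈ 1068.5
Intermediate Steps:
l(B) = -6*B² (l(B) = -3*(B + B)*B = -3*2*B*B = -6*B²)
H(k, f) = f/4 (H(k, f) = (f + 0*k)/4 = (f + 0)/4 = f/4)
c(M, x) = (-1625 + M)*(2039 + x)
p(r) = 7/4 (p(r) = (¼)*7 = 7/4)
√(p(-2119/l(-4)) + c(2025, 815)) = √(7/4 + (-3313375 - 1625*815 + 2039*2025 + 2025*815)) = √(7/4 + (-3313375 - 1324375 + 4128975 + 1650375)) = √(7/4 + 1141600) = √(4566407/4) = √4566407/2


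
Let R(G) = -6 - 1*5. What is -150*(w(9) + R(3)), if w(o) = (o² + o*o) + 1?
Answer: -22800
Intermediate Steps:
w(o) = 1 + 2*o² (w(o) = (o² + o²) + 1 = 2*o² + 1 = 1 + 2*o²)
R(G) = -11 (R(G) = -6 - 5 = -11)
-150*(w(9) + R(3)) = -150*((1 + 2*9²) - 11) = -150*((1 + 2*81) - 11) = -150*((1 + 162) - 11) = -150*(163 - 11) = -150*152 = -22800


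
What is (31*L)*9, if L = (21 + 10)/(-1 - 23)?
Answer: -2883/8 ≈ -360.38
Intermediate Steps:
L = -31/24 (L = 31/(-24) = 31*(-1/24) = -31/24 ≈ -1.2917)
(31*L)*9 = (31*(-31/24))*9 = -961/24*9 = -2883/8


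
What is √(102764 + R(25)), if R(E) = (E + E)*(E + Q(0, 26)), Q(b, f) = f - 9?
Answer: 4*√6554 ≈ 323.83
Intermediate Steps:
Q(b, f) = -9 + f
R(E) = 2*E*(17 + E) (R(E) = (E + E)*(E + (-9 + 26)) = (2*E)*(E + 17) = (2*E)*(17 + E) = 2*E*(17 + E))
√(102764 + R(25)) = √(102764 + 2*25*(17 + 25)) = √(102764 + 2*25*42) = √(102764 + 2100) = √104864 = 4*√6554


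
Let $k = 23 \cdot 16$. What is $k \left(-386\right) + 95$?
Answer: $-141953$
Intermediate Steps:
$k = 368$
$k \left(-386\right) + 95 = 368 \left(-386\right) + 95 = -142048 + 95 = -141953$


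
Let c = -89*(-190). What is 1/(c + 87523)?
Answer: 1/104433 ≈ 9.5755e-6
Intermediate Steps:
c = 16910
1/(c + 87523) = 1/(16910 + 87523) = 1/104433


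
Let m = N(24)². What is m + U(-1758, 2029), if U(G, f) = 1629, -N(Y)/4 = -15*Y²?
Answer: 1194395229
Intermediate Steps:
N(Y) = 60*Y² (N(Y) = -(-60)*Y² = 60*Y²)
m = 1194393600 (m = (60*24²)² = (60*576)² = 34560² = 1194393600)
m + U(-1758, 2029) = 1194393600 + 1629 = 1194395229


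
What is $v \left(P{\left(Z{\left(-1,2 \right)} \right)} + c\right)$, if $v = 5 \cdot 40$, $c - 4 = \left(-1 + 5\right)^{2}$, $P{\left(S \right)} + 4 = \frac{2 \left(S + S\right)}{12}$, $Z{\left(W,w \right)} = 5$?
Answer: $\frac{10600}{3} \approx 3533.3$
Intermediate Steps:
$P{\left(S \right)} = -4 + \frac{S}{3}$ ($P{\left(S \right)} = -4 + \frac{2 \left(S + S\right)}{12} = -4 + 2 \cdot 2 S \frac{1}{12} = -4 + 4 S \frac{1}{12} = -4 + \frac{S}{3}$)
$c = 20$ ($c = 4 + \left(-1 + 5\right)^{2} = 4 + 4^{2} = 4 + 16 = 20$)
$v = 200$
$v \left(P{\left(Z{\left(-1,2 \right)} \right)} + c\right) = 200 \left(\left(-4 + \frac{1}{3} \cdot 5\right) + 20\right) = 200 \left(\left(-4 + \frac{5}{3}\right) + 20\right) = 200 \left(- \frac{7}{3} + 20\right) = 200 \cdot \frac{53}{3} = \frac{10600}{3}$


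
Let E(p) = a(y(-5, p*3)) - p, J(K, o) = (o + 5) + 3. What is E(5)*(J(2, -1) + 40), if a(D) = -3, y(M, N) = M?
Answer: -376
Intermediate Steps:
J(K, o) = 8 + o (J(K, o) = (5 + o) + 3 = 8 + o)
E(p) = -3 - p
E(5)*(J(2, -1) + 40) = (-3 - 1*5)*((8 - 1) + 40) = (-3 - 5)*(7 + 40) = -8*47 = -376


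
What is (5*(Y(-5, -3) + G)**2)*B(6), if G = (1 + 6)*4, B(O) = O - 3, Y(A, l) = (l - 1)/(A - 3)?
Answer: 48735/4 ≈ 12184.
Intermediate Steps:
Y(A, l) = (-1 + l)/(-3 + A)
B(O) = -3 + O
G = 28 (G = 7*4 = 28)
(5*(Y(-5, -3) + G)**2)*B(6) = (5*((-1 - 3)/(-3 - 5) + 28)**2)*(-3 + 6) = (5*(-4/(-8) + 28)**2)*3 = (5*(-1/8*(-4) + 28)**2)*3 = (5*(1/2 + 28)**2)*3 = (5*(57/2)**2)*3 = (5*(3249/4))*3 = (16245/4)*3 = 48735/4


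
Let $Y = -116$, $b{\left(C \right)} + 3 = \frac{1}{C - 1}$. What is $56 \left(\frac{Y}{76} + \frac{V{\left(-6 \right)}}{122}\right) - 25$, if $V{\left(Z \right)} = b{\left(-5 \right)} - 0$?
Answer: $- \frac{389171}{3477} \approx -111.93$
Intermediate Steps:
$b{\left(C \right)} = -3 + \frac{1}{-1 + C}$ ($b{\left(C \right)} = -3 + \frac{1}{C - 1} = -3 + \frac{1}{-1 + C}$)
$V{\left(Z \right)} = - \frac{19}{6}$ ($V{\left(Z \right)} = \frac{4 - -15}{-1 - 5} - 0 = \frac{4 + 15}{-6} + 0 = \left(- \frac{1}{6}\right) 19 + 0 = - \frac{19}{6} + 0 = - \frac{19}{6}$)
$56 \left(\frac{Y}{76} + \frac{V{\left(-6 \right)}}{122}\right) - 25 = 56 \left(- \frac{116}{76} - \frac{19}{6 \cdot 122}\right) - 25 = 56 \left(\left(-116\right) \frac{1}{76} - \frac{19}{732}\right) - 25 = 56 \left(- \frac{29}{19} - \frac{19}{732}\right) - 25 = 56 \left(- \frac{21589}{13908}\right) - 25 = - \frac{302246}{3477} - 25 = - \frac{389171}{3477}$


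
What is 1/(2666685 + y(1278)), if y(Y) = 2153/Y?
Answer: 1278/3408025583 ≈ 3.7500e-7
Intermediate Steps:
1/(2666685 + y(1278)) = 1/(2666685 + 2153/1278) = 1/(3408025583/1278) = 1278/3408025583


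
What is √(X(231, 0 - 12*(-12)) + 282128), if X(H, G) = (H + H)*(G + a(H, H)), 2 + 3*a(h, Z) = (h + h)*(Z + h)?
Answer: 2*√8304681 ≈ 5763.6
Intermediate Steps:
a(h, Z) = -⅔ + 2*h*(Z + h)/3 (a(h, Z) = -⅔ + ((h + h)*(Z + h))/3 = -⅔ + ((2*h)*(Z + h))/3 = -⅔ + (2*h*(Z + h))/3 = -⅔ + 2*h*(Z + h)/3)
X(H, G) = 2*H*(-⅔ + G + 4*H²/3) (X(H, G) = (H + H)*(G + (-⅔ + 2*H²/3 + 2*H*H/3)) = (2*H)*(G + (-⅔ + 2*H²/3 + 2*H²/3)) = (2*H)*(G + (-⅔ + 4*H²/3)) = (2*H)*(-⅔ + G + 4*H²/3) = 2*H*(-⅔ + G + 4*H²/3))
√(X(231, 0 - 12*(-12)) + 282128) = √((⅔)*231*(-2 + 3*(0 - 12*(-12)) + 4*231²) + 282128) = √((⅔)*231*(-2 + 3*(0 + 144) + 4*53361) + 282128) = √((⅔)*231*(-2 + 3*144 + 213444) + 282128) = √((⅔)*231*(-2 + 432 + 213444) + 282128) = √((⅔)*231*213874 + 282128) = √(32936596 + 282128) = √33218724 = 2*√8304681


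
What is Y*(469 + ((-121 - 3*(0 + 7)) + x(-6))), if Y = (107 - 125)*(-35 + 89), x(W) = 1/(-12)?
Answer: -317763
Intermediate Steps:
x(W) = -1/12
Y = -972 (Y = -18*54 = -972)
Y*(469 + ((-121 - 3*(0 + 7)) + x(-6))) = -972*(469 + ((-121 - 3*(0 + 7)) - 1/12)) = -972*(469 + ((-121 - 3*7) - 1/12)) = -972*(469 + ((-121 - 21) - 1/12)) = -972*(469 + (-142 - 1/12)) = -972*(469 - 1705/12) = -972*3923/12 = -317763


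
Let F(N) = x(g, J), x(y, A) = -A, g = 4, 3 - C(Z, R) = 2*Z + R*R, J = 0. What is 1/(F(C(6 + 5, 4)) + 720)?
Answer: 1/720 ≈ 0.0013889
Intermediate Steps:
C(Z, R) = 3 - R² - 2*Z (C(Z, R) = 3 - (2*Z + R*R) = 3 - (2*Z + R²) = 3 - (R² + 2*Z) = 3 + (-R² - 2*Z) = 3 - R² - 2*Z)
F(N) = 0 (F(N) = -1*0 = 0)
1/(F(C(6 + 5, 4)) + 720) = 1/(0 + 720) = 1/720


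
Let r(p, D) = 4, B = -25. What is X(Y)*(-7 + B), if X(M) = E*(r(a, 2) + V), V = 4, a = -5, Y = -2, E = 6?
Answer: -1536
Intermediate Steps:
X(M) = 48 (X(M) = 6*(4 + 4) = 6*8 = 48)
X(Y)*(-7 + B) = 48*(-7 - 25) = 48*(-32) = -1536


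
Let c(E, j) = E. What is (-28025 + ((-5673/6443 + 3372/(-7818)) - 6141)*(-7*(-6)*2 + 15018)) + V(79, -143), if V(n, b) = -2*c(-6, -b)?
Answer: -778986631805725/8395229 ≈ -9.2789e+7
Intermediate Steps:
V(n, b) = 12 (V(n, b) = -2*(-6) = 12)
(-28025 + ((-5673/6443 + 3372/(-7818)) - 6141)*(-7*(-6)*2 + 15018)) + V(79, -143) = (-28025 + ((-5673/6443 + 3372/(-7818)) - 6141)*(-7*(-6)*2 + 15018)) + 12 = (-28025 + ((-5673*1/6443 + 3372*(-1/7818)) - 6141)*(42*2 + 15018)) + 12 = (-28025 + ((-5673/6443 - 562/1303) - 6141)*(84 + 15018)) + 12 = (-28025 + (-11012885/8395229 - 6141)*15102) + 12 = (-28025 - 51566114174/8395229*15102) + 12 = (-28025 - 778751456255748/8395229) + 12 = -778986732548473/8395229 + 12 = -778986631805725/8395229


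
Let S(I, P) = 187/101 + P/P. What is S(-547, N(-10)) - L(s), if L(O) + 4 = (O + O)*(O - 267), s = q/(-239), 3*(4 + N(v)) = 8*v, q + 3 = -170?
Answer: 2263491172/5769221 ≈ 392.34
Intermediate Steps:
q = -173 (q = -3 - 170 = -173)
N(v) = -4 + 8*v/3 (N(v) = -4 + (8*v)/3 = -4 + 8*v/3)
S(I, P) = 288/101 (S(I, P) = 187*(1/101) + 1 = 187/101 + 1 = 288/101)
s = 173/239 (s = -173/(-239) = -173*(-1/239) = 173/239 ≈ 0.72385)
L(O) = -4 + 2*O*(-267 + O) (L(O) = -4 + (O + O)*(O - 267) = -4 + (2*O)*(-267 + O) = -4 + 2*O*(-267 + O))
S(-547, N(-10)) - L(s) = 288/101 - (-4 - 534*173/239 + 2*(173/239)²) = 288/101 - (-4 - 92382/239 + 2*(29929/57121)) = 288/101 - (-4 - 92382/239 + 59858/57121) = 288/101 - 1*(-22247924/57121) = 288/101 + 22247924/57121 = 2263491172/5769221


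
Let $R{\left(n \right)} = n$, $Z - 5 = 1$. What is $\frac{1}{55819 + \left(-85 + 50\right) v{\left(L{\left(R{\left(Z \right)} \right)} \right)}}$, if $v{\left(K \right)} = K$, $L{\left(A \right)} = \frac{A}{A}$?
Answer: $\frac{1}{55784} \approx 1.7926 \cdot 10^{-5}$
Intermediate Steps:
$Z = 6$ ($Z = 5 + 1 = 6$)
$L{\left(A \right)} = 1$
$\frac{1}{55819 + \left(-85 + 50\right) v{\left(L{\left(R{\left(Z \right)} \right)} \right)}} = \frac{1}{55819 + \left(-85 + 50\right) 1} = \frac{1}{55819 - 35} = \frac{1}{55784}$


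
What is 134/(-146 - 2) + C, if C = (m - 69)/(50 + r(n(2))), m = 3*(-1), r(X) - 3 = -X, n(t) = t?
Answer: -2915/1258 ≈ -2.3172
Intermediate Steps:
r(X) = 3 - X
m = -3
C = -24/17 (C = (-3 - 69)/(50 + (3 - 1*2)) = -72/(50 + (3 - 2)) = -72/(50 + 1) = -72/51 = -72*1/51 = -24/17 ≈ -1.4118)
134/(-146 - 2) + C = 134/(-146 - 2) - 24/17 = 134/(-148) - 24/17 = 134*(-1/148) - 24/17 = -67/74 - 24/17 = -2915/1258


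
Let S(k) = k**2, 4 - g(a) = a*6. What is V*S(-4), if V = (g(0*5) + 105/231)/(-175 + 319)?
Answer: 49/99 ≈ 0.49495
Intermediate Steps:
g(a) = 4 - 6*a (g(a) = 4 - a*6 = 4 - 6*a)
V = 49/1584 (V = ((4 - 0*5) + 105/231)/(-175 + 319) = ((4 - 6*0) + 105*(1/231))/144 = ((4 + 0) + 5/11)*(1/144) = (4 + 5/11)*(1/144) = (49/11)*(1/144) = 49/1584 ≈ 0.030934)
V*S(-4) = (49/1584)*(-4)**2 = (49/1584)*16 = 49/99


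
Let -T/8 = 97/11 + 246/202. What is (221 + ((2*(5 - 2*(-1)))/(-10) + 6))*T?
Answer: -20123520/1111 ≈ -18113.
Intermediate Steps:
T = -89200/1111 (T = -8*(97/11 + 246/202) = -8*(97*(1/11) + 246*(1/202)) = -8*(97/11 + 123/101) = -8*11150/1111 = -89200/1111 ≈ -80.288)
(221 + ((2*(5 - 2*(-1)))/(-10) + 6))*T = (221 + ((2*(5 - 2*(-1)))/(-10) + 6))*(-89200/1111) = (221 + ((2*(5 + 2))*(-⅒) + 6))*(-89200/1111) = (221 + ((2*7)*(-⅒) + 6))*(-89200/1111) = (221 + (14*(-⅒) + 6))*(-89200/1111) = (221 + (-7/5 + 6))*(-89200/1111) = (221 + 23/5)*(-89200/1111) = (1128/5)*(-89200/1111) = -20123520/1111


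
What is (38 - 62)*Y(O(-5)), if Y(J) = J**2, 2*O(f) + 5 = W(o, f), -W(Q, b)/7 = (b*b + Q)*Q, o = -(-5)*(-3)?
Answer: -6552150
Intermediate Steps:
o = -15 (o = -1*15 = -15)
W(Q, b) = -7*Q*(Q + b**2) (W(Q, b) = -7*(b*b + Q)*Q = -7*(b**2 + Q)*Q = -7*(Q + b**2)*Q = -7*Q*(Q + b**2))
O(f) = -790 + 105*f**2/2 (O(f) = -5/2 + (-7*(-15)*(-15 + f**2))/2 = -5/2 + (-1575 + 105*f**2)/2 = -5/2 + (-1575/2 + 105*f**2/2) = -790 + 105*f**2/2)
(38 - 62)*Y(O(-5)) = (38 - 62)*(-790 + (105/2)*(-5)**2)**2 = -24*(-790 + (105/2)*25)**2 = -24*(-790 + 2625/2)**2 = -24*(1045/2)**2 = -24*1092025/4 = -6552150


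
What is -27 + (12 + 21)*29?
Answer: 930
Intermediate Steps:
-27 + (12 + 21)*29 = -27 + 33*29 = -27 + 957 = 930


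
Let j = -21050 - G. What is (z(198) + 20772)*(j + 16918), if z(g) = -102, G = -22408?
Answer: 377764920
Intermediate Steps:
j = 1358 (j = -21050 - 1*(-22408) = -21050 + 22408 = 1358)
(z(198) + 20772)*(j + 16918) = (-102 + 20772)*(1358 + 16918) = 20670*18276 = 377764920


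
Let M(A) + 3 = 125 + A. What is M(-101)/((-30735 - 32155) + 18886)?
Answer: -7/14668 ≈ -0.00047723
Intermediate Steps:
M(A) = 122 + A (M(A) = -3 + (125 + A) = 122 + A)
M(-101)/((-30735 - 32155) + 18886) = (122 - 101)/((-30735 - 32155) + 18886) = 21/(-62890 + 18886) = 21/(-44004) = 21*(-1/44004) = -7/14668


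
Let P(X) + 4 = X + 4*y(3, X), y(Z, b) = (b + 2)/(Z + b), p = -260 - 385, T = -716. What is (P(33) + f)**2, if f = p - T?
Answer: 874225/81 ≈ 10793.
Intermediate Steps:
p = -645
y(Z, b) = (2 + b)/(Z + b)
f = 71 (f = -645 - 1*(-716) = -645 + 716 = 71)
P(X) = -4 + X + 4*(2 + X)/(3 + X) (P(X) = -4 + (X + 4*((2 + X)/(3 + X))) = -4 + (X + 4*(2 + X)/(3 + X)) = -4 + X + 4*(2 + X)/(3 + X))
(P(33) + f)**2 = ((-4 + 33**2 + 3*33)/(3 + 33) + 71)**2 = ((-4 + 1089 + 99)/36 + 71)**2 = ((1/36)*1184 + 71)**2 = (296/9 + 71)**2 = (935/9)**2 = 874225/81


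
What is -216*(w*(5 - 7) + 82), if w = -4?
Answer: -19440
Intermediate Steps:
-216*(w*(5 - 7) + 82) = -216*(-4*(5 - 7) + 82) = -216*(-4*(-2) + 82) = -216*(8 + 82) = -216*90 = -19440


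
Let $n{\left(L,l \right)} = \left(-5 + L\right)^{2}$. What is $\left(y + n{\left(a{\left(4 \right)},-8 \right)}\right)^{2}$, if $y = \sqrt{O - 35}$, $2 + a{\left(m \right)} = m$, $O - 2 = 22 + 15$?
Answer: $121$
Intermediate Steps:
$O = 39$ ($O = 2 + \left(22 + 15\right) = 2 + 37 = 39$)
$a{\left(m \right)} = -2 + m$
$y = 2$ ($y = \sqrt{39 - 35} = \sqrt{4} = 2$)
$\left(y + n{\left(a{\left(4 \right)},-8 \right)}\right)^{2} = \left(2 + \left(-5 + \left(-2 + 4\right)\right)^{2}\right)^{2} = \left(2 + \left(-5 + 2\right)^{2}\right)^{2} = \left(2 + \left(-3\right)^{2}\right)^{2} = \left(2 + 9\right)^{2} = 11^{2} = 121$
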